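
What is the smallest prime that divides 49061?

49061 is odd.
Digit sum 20, not divisible by 3.
Ends in 1: not divisible by 5.
7: 49061 = 7·7008 + 5
11: 49061 = 11·4460 + 1
13: 49061 = 13·3773 + 12
17: 49061 = 17·2885 + 16
19: 49061 = 19·2582 + 3
23: 49061 = 23·2133 + 2
29: 49061 = 29·1691 + 22
31: 49061 = 31·1582 + 19
37: 49061 = 37·1325 + 36
41: 49061 = 41·1196 + 25
43: 49061 = 43·1140 + 41
47: 49061 = 47·1043 + 40
53: 49061 = 53·925 + 36
59: 49061 = 59·831 + 32
61: 49061 = 61·804 + 17
67: 49061 = 67·732 + 17
71: 49061 = 71·691

71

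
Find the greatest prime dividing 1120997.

1120997 = 17 · 65941
65941 = 23 · 2867
2867 = 47 · 61
61 is prime.
So 1120997 = 17 · 23 · 47 · 61; the largest prime factor is 61.

61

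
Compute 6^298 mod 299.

6^1 ≡ 6 (mod 299)
6^2 ≡ 6^2 = 36 ≡ 36 (mod 299)
6^4 ≡ 36^2 = 1296 ≡ 100 (mod 299)
6^8 ≡ 100^2 = 10000 ≡ 133 (mod 299)
6^16 ≡ 133^2 = 17689 ≡ 48 (mod 299)
6^32 ≡ 48^2 = 2304 ≡ 211 (mod 299)
6^64 ≡ 211^2 = 44521 ≡ 269 (mod 299)
6^128 ≡ 269^2 = 72361 ≡ 3 (mod 299)
6^256 ≡ 3^2 = 9 ≡ 9 (mod 299)
298 = 256 + 32 + 8 + 2 in binary powers of 2.
So 6^298 ≡ 9 · 211 · 133 · 36 ≡ 121 (mod 299).
Since 121 ≠ 1, base 6 is a Fermat witness: 299 is composite.

121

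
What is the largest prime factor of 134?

67

134 = 2 · 67
67 is prime.
So 134 = 2 · 67; the largest prime factor is 67.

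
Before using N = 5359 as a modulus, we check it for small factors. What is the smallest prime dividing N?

23

5359 is odd.
Digit sum 22, not divisible by 3.
Ends in 9: not divisible by 5.
7: 5359 = 7·765 + 4
11: 5359 = 11·487 + 2
13: 5359 = 13·412 + 3
17: 5359 = 17·315 + 4
19: 5359 = 19·282 + 1
23: 5359 = 23·233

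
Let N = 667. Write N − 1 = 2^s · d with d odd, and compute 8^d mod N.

374

667 − 1 = 666 = 2^1 · 333, so d = 333.
8^1 ≡ 8 (mod 667)
8^2 ≡ 8^2 = 64 ≡ 64 (mod 667)
8^4 ≡ 64^2 = 4096 ≡ 94 (mod 667)
8^8 ≡ 94^2 = 8836 ≡ 165 (mod 667)
8^16 ≡ 165^2 = 27225 ≡ 545 (mod 667)
8^32 ≡ 545^2 = 297025 ≡ 210 (mod 667)
8^64 ≡ 210^2 = 44100 ≡ 78 (mod 667)
8^128 ≡ 78^2 = 6084 ≡ 81 (mod 667)
8^256 ≡ 81^2 = 6561 ≡ 558 (mod 667)
333 = 256 + 64 + 8 + 4 + 1 in binary powers of 2.
So 8^333 ≡ 558 · 78 · 165 · 94 · 8 ≡ 374 (mod 667).
Squaring chain: 374; never reaches −1, so base 8 is a Miller–Rabin witness that 667 is composite.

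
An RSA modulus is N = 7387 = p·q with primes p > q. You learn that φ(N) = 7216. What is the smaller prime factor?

φ(n) = (p−1)(q−1) = n − (p+q) + 1, so p + q = 7387 − 7216 + 1 = 172.
p and q are the roots of t² − 172t + 7387 = 0.
Discriminant: 172² − 4·7387 = 29584 − 29548 = 36; √36 = 6.
q = (172 − 6)/2 = 83, p = (172 + 6)/2 = 89.
Check: 83 · 89 = 7387.

83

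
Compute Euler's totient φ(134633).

126000

Factor: 134633 = 31 · 43 · 101.
φ(134633) = (31−1) · (43−1) · (101−1) = 30 · 42 · 100 = 126000.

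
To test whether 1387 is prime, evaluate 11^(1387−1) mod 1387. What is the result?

1141

11^1 ≡ 11 (mod 1387)
11^2 ≡ 11^2 = 121 ≡ 121 (mod 1387)
11^4 ≡ 121^2 = 14641 ≡ 771 (mod 1387)
11^8 ≡ 771^2 = 594441 ≡ 805 (mod 1387)
11^16 ≡ 805^2 = 648025 ≡ 296 (mod 1387)
11^32 ≡ 296^2 = 87616 ≡ 235 (mod 1387)
11^64 ≡ 235^2 = 55225 ≡ 1132 (mod 1387)
11^128 ≡ 1132^2 = 1281424 ≡ 1223 (mod 1387)
11^256 ≡ 1223^2 = 1495729 ≡ 543 (mod 1387)
11^512 ≡ 543^2 = 294849 ≡ 805 (mod 1387)
11^1024 ≡ 805^2 = 648025 ≡ 296 (mod 1387)
1386 = 1024 + 256 + 64 + 32 + 8 + 2 in binary powers of 2.
So 11^1386 ≡ 296 · 543 · 1132 · 235 · 805 · 121 ≡ 1141 (mod 1387).
Since 1141 ≠ 1, base 11 is a Fermat witness: 1387 is composite.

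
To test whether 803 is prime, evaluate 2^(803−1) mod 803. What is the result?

2^1 ≡ 2 (mod 803)
2^2 ≡ 2^2 = 4 ≡ 4 (mod 803)
2^4 ≡ 4^2 = 16 ≡ 16 (mod 803)
2^8 ≡ 16^2 = 256 ≡ 256 (mod 803)
2^16 ≡ 256^2 = 65536 ≡ 493 (mod 803)
2^32 ≡ 493^2 = 243049 ≡ 543 (mod 803)
2^64 ≡ 543^2 = 294849 ≡ 148 (mod 803)
2^128 ≡ 148^2 = 21904 ≡ 223 (mod 803)
2^256 ≡ 223^2 = 49729 ≡ 746 (mod 803)
2^512 ≡ 746^2 = 556516 ≡ 37 (mod 803)
802 = 512 + 256 + 32 + 2 in binary powers of 2.
So 2^802 ≡ 37 · 746 · 543 · 4 ≡ 367 (mod 803).
Since 367 ≠ 1, base 2 is a Fermat witness: 803 is composite.

367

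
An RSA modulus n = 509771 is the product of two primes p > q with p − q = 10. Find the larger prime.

Since p = q + 10, we have 509771 = q(q + 10), so q² + 10q − 509771 = 0.
Discriminant: 10² + 4·509771 = 100 + 2039084 = 2039184; √2039184 = 1428.
q = (−10 + 1428)/2 = 709, and p = q + 10 = 719.
Check: 709 · 719 = 509771.

719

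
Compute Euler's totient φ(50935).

39840

Factor: 50935 = 5 · 61 · 167.
φ(50935) = (5−1) · (61−1) · (167−1) = 4 · 60 · 166 = 39840.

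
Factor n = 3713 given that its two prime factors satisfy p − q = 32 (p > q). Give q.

Since p = q + 32, we have 3713 = q(q + 32), so q² + 32q − 3713 = 0.
Discriminant: 32² + 4·3713 = 1024 + 14852 = 15876; √15876 = 126.
q = (−32 + 126)/2 = 47, and p = q + 32 = 79.
Check: 47 · 79 = 3713.

47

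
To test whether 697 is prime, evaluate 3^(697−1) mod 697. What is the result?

3^1 ≡ 3 (mod 697)
3^2 ≡ 3^2 = 9 ≡ 9 (mod 697)
3^4 ≡ 9^2 = 81 ≡ 81 (mod 697)
3^8 ≡ 81^2 = 6561 ≡ 288 (mod 697)
3^16 ≡ 288^2 = 82944 ≡ 1 (mod 697)
3^32 ≡ 1^2 = 1 ≡ 1 (mod 697)
3^64 ≡ 1^2 = 1 ≡ 1 (mod 697)
3^128 ≡ 1^2 = 1 ≡ 1 (mod 697)
3^256 ≡ 1^2 = 1 ≡ 1 (mod 697)
3^512 ≡ 1^2 = 1 ≡ 1 (mod 697)
696 = 512 + 128 + 32 + 16 + 8 in binary powers of 2.
So 3^696 ≡ 1 · 1 · 1 · 1 · 288 ≡ 288 (mod 697).
Since 288 ≠ 1, base 3 is a Fermat witness: 697 is composite.

288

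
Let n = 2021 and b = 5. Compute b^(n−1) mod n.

883

5^1 ≡ 5 (mod 2021)
5^2 ≡ 5^2 = 25 ≡ 25 (mod 2021)
5^4 ≡ 25^2 = 625 ≡ 625 (mod 2021)
5^8 ≡ 625^2 = 390625 ≡ 572 (mod 2021)
5^16 ≡ 572^2 = 327184 ≡ 1803 (mod 2021)
5^32 ≡ 1803^2 = 3250809 ≡ 1041 (mod 2021)
5^64 ≡ 1041^2 = 1083681 ≡ 425 (mod 2021)
5^128 ≡ 425^2 = 180625 ≡ 756 (mod 2021)
5^256 ≡ 756^2 = 571536 ≡ 1614 (mod 2021)
5^512 ≡ 1614^2 = 2604996 ≡ 1948 (mod 2021)
5^1024 ≡ 1948^2 = 3794704 ≡ 1287 (mod 2021)
2020 = 1024 + 512 + 256 + 128 + 64 + 32 + 4 in binary powers of 2.
So 5^2020 ≡ 1287 · 1948 · 1614 · 756 · 425 · 1041 · 625 ≡ 883 (mod 2021).
Since 883 ≠ 1, base 5 is a Fermat witness: 2021 is composite.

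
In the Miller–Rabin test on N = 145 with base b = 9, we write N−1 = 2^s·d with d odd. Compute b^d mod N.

64

145 − 1 = 144 = 2^4 · 9, so d = 9.
9^1 ≡ 9 (mod 145)
9^2 ≡ 9^2 = 81 ≡ 81 (mod 145)
9^4 ≡ 81^2 = 6561 ≡ 36 (mod 145)
9^8 ≡ 36^2 = 1296 ≡ 136 (mod 145)
9 = 8 + 1 in binary powers of 2.
So 9^9 ≡ 136 · 9 ≡ 64 (mod 145).
Squaring chain: 64 → 36 → 136 → 81; never reaches −1, so base 9 is a Miller–Rabin witness that 145 is composite.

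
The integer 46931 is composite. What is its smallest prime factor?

46931 is odd.
Digit sum 23, not divisible by 3.
Ends in 1: not divisible by 5.
7: 46931 = 7·6704 + 3
11: 46931 = 11·4266 + 5
13: 46931 = 13·3610 + 1
17: 46931 = 17·2760 + 11
19: 46931 = 19·2470 + 1
23: 46931 = 23·2040 + 11
29: 46931 = 29·1618 + 9
31: 46931 = 31·1513 + 28
37: 46931 = 37·1268 + 15
41: 46931 = 41·1144 + 27
43: 46931 = 43·1091 + 18
47: 46931 = 47·998 + 25
53: 46931 = 53·885 + 26
59: 46931 = 59·795 + 26
61: 46931 = 61·769 + 22
67: 46931 = 67·700 + 31
71: 46931 = 71·661

71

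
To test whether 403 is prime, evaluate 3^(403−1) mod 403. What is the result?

287

3^1 ≡ 3 (mod 403)
3^2 ≡ 3^2 = 9 ≡ 9 (mod 403)
3^4 ≡ 9^2 = 81 ≡ 81 (mod 403)
3^8 ≡ 81^2 = 6561 ≡ 113 (mod 403)
3^16 ≡ 113^2 = 12769 ≡ 276 (mod 403)
3^32 ≡ 276^2 = 76176 ≡ 9 (mod 403)
3^64 ≡ 9^2 = 81 ≡ 81 (mod 403)
3^128 ≡ 81^2 = 6561 ≡ 113 (mod 403)
3^256 ≡ 113^2 = 12769 ≡ 276 (mod 403)
402 = 256 + 128 + 16 + 2 in binary powers of 2.
So 3^402 ≡ 276 · 113 · 276 · 9 ≡ 287 (mod 403).
Since 287 ≠ 1, base 3 is a Fermat witness: 403 is composite.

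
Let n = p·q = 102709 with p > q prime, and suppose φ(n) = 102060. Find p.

379

φ(n) = (p−1)(q−1) = n − (p+q) + 1, so p + q = 102709 − 102060 + 1 = 650.
p and q are the roots of t² − 650t + 102709 = 0.
Discriminant: 650² − 4·102709 = 422500 − 410836 = 11664; √11664 = 108.
q = (650 − 108)/2 = 271, p = (650 + 108)/2 = 379.
Check: 271 · 379 = 102709.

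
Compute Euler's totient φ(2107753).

Factor: 2107753 = 67 · 163 · 193.
φ(2107753) = (67−1) · (163−1) · (193−1) = 66 · 162 · 192 = 2052864.

2052864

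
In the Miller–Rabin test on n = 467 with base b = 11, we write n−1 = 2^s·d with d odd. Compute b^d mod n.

467 − 1 = 466 = 2^1 · 233, so d = 233.
11^1 ≡ 11 (mod 467)
11^2 ≡ 11^2 = 121 ≡ 121 (mod 467)
11^4 ≡ 121^2 = 14641 ≡ 164 (mod 467)
11^8 ≡ 164^2 = 26896 ≡ 277 (mod 467)
11^16 ≡ 277^2 = 76729 ≡ 141 (mod 467)
11^32 ≡ 141^2 = 19881 ≡ 267 (mod 467)
11^64 ≡ 267^2 = 71289 ≡ 305 (mod 467)
11^128 ≡ 305^2 = 93025 ≡ 92 (mod 467)
233 = 128 + 64 + 32 + 8 + 1 in binary powers of 2.
So 11^233 ≡ 92 · 305 · 267 · 277 · 11 ≡ 466 (mod 467).
Since 11^d ≡ 466 (mod 467), base 11 does not prove 467 composite.

466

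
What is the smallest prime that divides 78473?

78473 is odd.
Digit sum 29, not divisible by 3.
Ends in 3: not divisible by 5.
7: 78473 = 7·11210 + 3
11: 78473 = 11·7133 + 10
13: 78473 = 13·6036 + 5
17: 78473 = 17·4616 + 1
19: 78473 = 19·4130 + 3
23: 78473 = 23·3411 + 20
29: 78473 = 29·2705 + 28
31: 78473 = 31·2531 + 12
37: 78473 = 37·2120 + 33
41: 78473 = 41·1913 + 40
43: 78473 = 43·1824 + 41
47: 78473 = 47·1669 + 30
53: 78473 = 53·1480 + 33
59: 78473 = 59·1330 + 3
61: 78473 = 61·1286 + 27
67: 78473 = 67·1171 + 16
71: 78473 = 71·1105 + 18
73: 78473 = 73·1074 + 71
79: 78473 = 79·993 + 26
83: 78473 = 83·945 + 38
89: 78473 = 89·881 + 64
97: 78473 = 97·809

97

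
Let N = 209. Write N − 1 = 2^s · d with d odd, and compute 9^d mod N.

209 − 1 = 208 = 2^4 · 13, so d = 13.
9^1 ≡ 9 (mod 209)
9^2 ≡ 9^2 = 81 ≡ 81 (mod 209)
9^4 ≡ 81^2 = 6561 ≡ 82 (mod 209)
9^8 ≡ 82^2 = 6724 ≡ 36 (mod 209)
13 = 8 + 4 + 1 in binary powers of 2.
So 9^13 ≡ 36 · 82 · 9 ≡ 25 (mod 209).
Squaring chain: 25 → 207 → 4 → 16; never reaches −1, so base 9 is a Miller–Rabin witness that 209 is composite.

25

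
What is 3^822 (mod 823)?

1

3^1 ≡ 3 (mod 823)
3^2 ≡ 3^2 = 9 ≡ 9 (mod 823)
3^4 ≡ 9^2 = 81 ≡ 81 (mod 823)
3^8 ≡ 81^2 = 6561 ≡ 800 (mod 823)
3^16 ≡ 800^2 = 640000 ≡ 529 (mod 823)
3^32 ≡ 529^2 = 279841 ≡ 21 (mod 823)
3^64 ≡ 21^2 = 441 ≡ 441 (mod 823)
3^128 ≡ 441^2 = 194481 ≡ 253 (mod 823)
3^256 ≡ 253^2 = 64009 ≡ 638 (mod 823)
3^512 ≡ 638^2 = 407044 ≡ 482 (mod 823)
822 = 512 + 256 + 32 + 16 + 4 + 2 in binary powers of 2.
So 3^822 ≡ 482 · 638 · 21 · 529 · 81 · 9 ≡ 1 (mod 823).
Since the result is 1, base 3 gives no evidence that 823 is composite.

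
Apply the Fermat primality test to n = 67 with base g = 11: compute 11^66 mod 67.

11^1 ≡ 11 (mod 67)
11^2 ≡ 11^2 = 121 ≡ 54 (mod 67)
11^4 ≡ 54^2 = 2916 ≡ 35 (mod 67)
11^8 ≡ 35^2 = 1225 ≡ 19 (mod 67)
11^16 ≡ 19^2 = 361 ≡ 26 (mod 67)
11^32 ≡ 26^2 = 676 ≡ 6 (mod 67)
11^64 ≡ 6^2 = 36 ≡ 36 (mod 67)
66 = 64 + 2 in binary powers of 2.
So 11^66 ≡ 36 · 54 ≡ 1 (mod 67).
Since the result is 1, base 11 gives no evidence that 67 is composite.

1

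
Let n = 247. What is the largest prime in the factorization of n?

247 = 13 · 19
19 is prime.
So 247 = 13 · 19; the largest prime factor is 19.

19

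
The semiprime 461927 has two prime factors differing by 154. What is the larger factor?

Since p = q + 154, we have 461927 = q(q + 154), so q² + 154q − 461927 = 0.
Discriminant: 154² + 4·461927 = 23716 + 1847708 = 1871424; √1871424 = 1368.
q = (−154 + 1368)/2 = 607, and p = q + 154 = 761.
Check: 607 · 761 = 461927.

761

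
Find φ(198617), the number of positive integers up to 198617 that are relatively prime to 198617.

186480

Factor: 198617 = 31 · 43 · 149.
φ(198617) = (31−1) · (43−1) · (149−1) = 30 · 42 · 148 = 186480.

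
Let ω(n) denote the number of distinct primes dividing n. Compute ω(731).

2

731 = 17 · 43
731 = 17 · 43, which has 2 distinct prime factors.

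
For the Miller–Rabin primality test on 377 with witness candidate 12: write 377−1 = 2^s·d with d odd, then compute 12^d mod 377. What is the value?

377 − 1 = 376 = 2^3 · 47, so d = 47.
12^1 ≡ 12 (mod 377)
12^2 ≡ 12^2 = 144 ≡ 144 (mod 377)
12^4 ≡ 144^2 = 20736 ≡ 1 (mod 377)
12^8 ≡ 1^2 = 1 ≡ 1 (mod 377)
12^16 ≡ 1^2 = 1 ≡ 1 (mod 377)
12^32 ≡ 1^2 = 1 ≡ 1 (mod 377)
47 = 32 + 8 + 4 + 2 + 1 in binary powers of 2.
So 12^47 ≡ 1 · 1 · 1 · 144 · 12 ≡ 220 (mod 377).
Squaring chain: 220 → 144 → 1; never reaches −1, so base 12 is a Miller–Rabin witness that 377 is composite.

220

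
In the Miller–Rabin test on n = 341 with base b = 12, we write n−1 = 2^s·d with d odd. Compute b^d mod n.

254

341 − 1 = 340 = 2^2 · 85, so d = 85.
12^1 ≡ 12 (mod 341)
12^2 ≡ 12^2 = 144 ≡ 144 (mod 341)
12^4 ≡ 144^2 = 20736 ≡ 276 (mod 341)
12^8 ≡ 276^2 = 76176 ≡ 133 (mod 341)
12^16 ≡ 133^2 = 17689 ≡ 298 (mod 341)
12^32 ≡ 298^2 = 88804 ≡ 144 (mod 341)
12^64 ≡ 144^2 = 20736 ≡ 276 (mod 341)
85 = 64 + 16 + 4 + 1 in binary powers of 2.
So 12^85 ≡ 276 · 298 · 276 · 12 ≡ 254 (mod 341).
Squaring chain: 254 → 67; never reaches −1, so base 12 is a Miller–Rabin witness that 341 is composite.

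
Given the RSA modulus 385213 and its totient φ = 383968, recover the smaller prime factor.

569

φ(n) = (p−1)(q−1) = n − (p+q) + 1, so p + q = 385213 − 383968 + 1 = 1246.
p and q are the roots of t² − 1246t + 385213 = 0.
Discriminant: 1246² − 4·385213 = 1552516 − 1540852 = 11664; √11664 = 108.
q = (1246 − 108)/2 = 569, p = (1246 + 108)/2 = 677.
Check: 569 · 677 = 385213.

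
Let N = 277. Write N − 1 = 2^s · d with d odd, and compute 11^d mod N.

277 − 1 = 276 = 2^2 · 69, so d = 69.
11^1 ≡ 11 (mod 277)
11^2 ≡ 11^2 = 121 ≡ 121 (mod 277)
11^4 ≡ 121^2 = 14641 ≡ 237 (mod 277)
11^8 ≡ 237^2 = 56169 ≡ 215 (mod 277)
11^16 ≡ 215^2 = 46225 ≡ 243 (mod 277)
11^32 ≡ 243^2 = 59049 ≡ 48 (mod 277)
11^64 ≡ 48^2 = 2304 ≡ 88 (mod 277)
69 = 64 + 4 + 1 in binary powers of 2.
So 11^69 ≡ 88 · 237 · 11 ≡ 60 (mod 277).
Squaring chain: 60 → 276; reaches −1, so base 11 does not prove 277 composite.

60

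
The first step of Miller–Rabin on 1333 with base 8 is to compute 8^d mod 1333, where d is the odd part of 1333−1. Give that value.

419

1333 − 1 = 1332 = 2^2 · 333, so d = 333.
8^1 ≡ 8 (mod 1333)
8^2 ≡ 8^2 = 64 ≡ 64 (mod 1333)
8^4 ≡ 64^2 = 4096 ≡ 97 (mod 1333)
8^8 ≡ 97^2 = 9409 ≡ 78 (mod 1333)
8^16 ≡ 78^2 = 6084 ≡ 752 (mod 1333)
8^32 ≡ 752^2 = 565504 ≡ 312 (mod 1333)
8^64 ≡ 312^2 = 97344 ≡ 35 (mod 1333)
8^128 ≡ 35^2 = 1225 ≡ 1225 (mod 1333)
8^256 ≡ 1225^2 = 1500625 ≡ 1000 (mod 1333)
333 = 256 + 64 + 8 + 4 + 1 in binary powers of 2.
So 8^333 ≡ 1000 · 35 · 78 · 97 · 8 ≡ 419 (mod 1333).
Squaring chain: 419 → 938; never reaches −1, so base 8 is a Miller–Rabin witness that 1333 is composite.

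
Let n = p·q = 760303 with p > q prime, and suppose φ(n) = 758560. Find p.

881

φ(n) = (p−1)(q−1) = n − (p+q) + 1, so p + q = 760303 − 758560 + 1 = 1744.
p and q are the roots of t² − 1744t + 760303 = 0.
Discriminant: 1744² − 4·760303 = 3041536 − 3041212 = 324; √324 = 18.
q = (1744 − 18)/2 = 863, p = (1744 + 18)/2 = 881.
Check: 863 · 881 = 760303.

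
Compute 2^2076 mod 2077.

963

2^1 ≡ 2 (mod 2077)
2^2 ≡ 2^2 = 4 ≡ 4 (mod 2077)
2^4 ≡ 4^2 = 16 ≡ 16 (mod 2077)
2^8 ≡ 16^2 = 256 ≡ 256 (mod 2077)
2^16 ≡ 256^2 = 65536 ≡ 1149 (mod 2077)
2^32 ≡ 1149^2 = 1320201 ≡ 1306 (mod 2077)
2^64 ≡ 1306^2 = 1705636 ≡ 419 (mod 2077)
2^128 ≡ 419^2 = 175561 ≡ 1093 (mod 2077)
2^256 ≡ 1093^2 = 1194649 ≡ 374 (mod 2077)
2^512 ≡ 374^2 = 139876 ≡ 717 (mod 2077)
2^1024 ≡ 717^2 = 514089 ≡ 1070 (mod 2077)
2^2048 ≡ 1070^2 = 1144900 ≡ 473 (mod 2077)
2076 = 2048 + 16 + 8 + 4 in binary powers of 2.
So 2^2076 ≡ 473 · 1149 · 256 · 16 ≡ 963 (mod 2077).
Since 963 ≠ 1, base 2 is a Fermat witness: 2077 is composite.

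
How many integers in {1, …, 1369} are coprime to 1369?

Factor: 1369 = 37^2.
φ(1369) = 37^1·(37−1) = 1332.

1332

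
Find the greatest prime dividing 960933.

960933 = 3 · 320311
320311 = 59 · 5429
5429 = 61 · 89
89 is prime.
So 960933 = 3 · 59 · 61 · 89; the largest prime factor is 89.

89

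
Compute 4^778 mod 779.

674

4^1 ≡ 4 (mod 779)
4^2 ≡ 4^2 = 16 ≡ 16 (mod 779)
4^4 ≡ 16^2 = 256 ≡ 256 (mod 779)
4^8 ≡ 256^2 = 65536 ≡ 100 (mod 779)
4^16 ≡ 100^2 = 10000 ≡ 652 (mod 779)
4^32 ≡ 652^2 = 425104 ≡ 549 (mod 779)
4^64 ≡ 549^2 = 301401 ≡ 707 (mod 779)
4^128 ≡ 707^2 = 499849 ≡ 510 (mod 779)
4^256 ≡ 510^2 = 260100 ≡ 693 (mod 779)
4^512 ≡ 693^2 = 480249 ≡ 385 (mod 779)
778 = 512 + 256 + 8 + 2 in binary powers of 2.
So 4^778 ≡ 385 · 693 · 100 · 16 ≡ 674 (mod 779).
Since 674 ≠ 1, base 4 is a Fermat witness: 779 is composite.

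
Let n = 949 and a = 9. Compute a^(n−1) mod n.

1

9^1 ≡ 9 (mod 949)
9^2 ≡ 9^2 = 81 ≡ 81 (mod 949)
9^4 ≡ 81^2 = 6561 ≡ 867 (mod 949)
9^8 ≡ 867^2 = 751689 ≡ 81 (mod 949)
9^16 ≡ 81^2 = 6561 ≡ 867 (mod 949)
9^32 ≡ 867^2 = 751689 ≡ 81 (mod 949)
9^64 ≡ 81^2 = 6561 ≡ 867 (mod 949)
9^128 ≡ 867^2 = 751689 ≡ 81 (mod 949)
9^256 ≡ 81^2 = 6561 ≡ 867 (mod 949)
9^512 ≡ 867^2 = 751689 ≡ 81 (mod 949)
948 = 512 + 256 + 128 + 32 + 16 + 4 in binary powers of 2.
So 9^948 ≡ 81 · 867 · 81 · 81 · 867 · 867 ≡ 1 (mod 949).
Since the result is 1, base 9 gives no evidence that 949 is composite.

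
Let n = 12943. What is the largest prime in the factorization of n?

12943 = 7 · 1849
1849 = 43 · 43
43 = 43 · 1
So 12943 = 7 · 43^2; the largest prime factor is 43.

43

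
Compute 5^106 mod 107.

1

5^1 ≡ 5 (mod 107)
5^2 ≡ 5^2 = 25 ≡ 25 (mod 107)
5^4 ≡ 25^2 = 625 ≡ 90 (mod 107)
5^8 ≡ 90^2 = 8100 ≡ 75 (mod 107)
5^16 ≡ 75^2 = 5625 ≡ 61 (mod 107)
5^32 ≡ 61^2 = 3721 ≡ 83 (mod 107)
5^64 ≡ 83^2 = 6889 ≡ 41 (mod 107)
106 = 64 + 32 + 8 + 2 in binary powers of 2.
So 5^106 ≡ 41 · 83 · 75 · 25 ≡ 1 (mod 107).
Since the result is 1, base 5 gives no evidence that 107 is composite.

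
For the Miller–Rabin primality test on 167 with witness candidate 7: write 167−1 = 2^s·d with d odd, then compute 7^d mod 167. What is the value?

1

167 − 1 = 166 = 2^1 · 83, so d = 83.
7^1 ≡ 7 (mod 167)
7^2 ≡ 7^2 = 49 ≡ 49 (mod 167)
7^4 ≡ 49^2 = 2401 ≡ 63 (mod 167)
7^8 ≡ 63^2 = 3969 ≡ 128 (mod 167)
7^16 ≡ 128^2 = 16384 ≡ 18 (mod 167)
7^32 ≡ 18^2 = 324 ≡ 157 (mod 167)
7^64 ≡ 157^2 = 24649 ≡ 100 (mod 167)
83 = 64 + 16 + 2 + 1 in binary powers of 2.
So 7^83 ≡ 100 · 18 · 49 · 7 ≡ 1 (mod 167).
Since 7^d ≡ 1 (mod 167), base 7 does not prove 167 composite.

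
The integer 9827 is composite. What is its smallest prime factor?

31

9827 is odd.
Digit sum 26, not divisible by 3.
Ends in 7: not divisible by 5.
7: 9827 = 7·1403 + 6
11: 9827 = 11·893 + 4
13: 9827 = 13·755 + 12
17: 9827 = 17·578 + 1
19: 9827 = 19·517 + 4
23: 9827 = 23·427 + 6
29: 9827 = 29·338 + 25
31: 9827 = 31·317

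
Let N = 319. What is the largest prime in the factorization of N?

29

319 = 11 · 29
29 is prime.
So 319 = 11 · 29; the largest prime factor is 29.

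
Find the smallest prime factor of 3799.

3799 is odd.
Digit sum 28, not divisible by 3.
Ends in 9: not divisible by 5.
7: 3799 = 7·542 + 5
11: 3799 = 11·345 + 4
13: 3799 = 13·292 + 3
17: 3799 = 17·223 + 8
19: 3799 = 19·199 + 18
23: 3799 = 23·165 + 4
29: 3799 = 29·131

29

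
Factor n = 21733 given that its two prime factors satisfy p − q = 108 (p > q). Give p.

Since p = q + 108, we have 21733 = q(q + 108), so q² + 108q − 21733 = 0.
Discriminant: 108² + 4·21733 = 11664 + 86932 = 98596; √98596 = 314.
q = (−108 + 314)/2 = 103, and p = q + 108 = 211.
Check: 103 · 211 = 21733.

211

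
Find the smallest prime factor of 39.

3

39 is odd.
Digit sum 12, divisible by 3.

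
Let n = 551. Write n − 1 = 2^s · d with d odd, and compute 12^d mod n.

46

551 − 1 = 550 = 2^1 · 275, so d = 275.
12^1 ≡ 12 (mod 551)
12^2 ≡ 12^2 = 144 ≡ 144 (mod 551)
12^4 ≡ 144^2 = 20736 ≡ 349 (mod 551)
12^8 ≡ 349^2 = 121801 ≡ 30 (mod 551)
12^16 ≡ 30^2 = 900 ≡ 349 (mod 551)
12^32 ≡ 349^2 = 121801 ≡ 30 (mod 551)
12^64 ≡ 30^2 = 900 ≡ 349 (mod 551)
12^128 ≡ 349^2 = 121801 ≡ 30 (mod 551)
12^256 ≡ 30^2 = 900 ≡ 349 (mod 551)
275 = 256 + 16 + 2 + 1 in binary powers of 2.
So 12^275 ≡ 349 · 349 · 144 · 12 ≡ 46 (mod 551).
Squaring chain: 46; never reaches −1, so base 12 is a Miller–Rabin witness that 551 is composite.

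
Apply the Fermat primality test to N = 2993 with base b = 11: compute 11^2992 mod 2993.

2806

11^1 ≡ 11 (mod 2993)
11^2 ≡ 11^2 = 121 ≡ 121 (mod 2993)
11^4 ≡ 121^2 = 14641 ≡ 2669 (mod 2993)
11^8 ≡ 2669^2 = 7123561 ≡ 221 (mod 2993)
11^16 ≡ 221^2 = 48841 ≡ 953 (mod 2993)
11^32 ≡ 953^2 = 908209 ≡ 1330 (mod 2993)
11^64 ≡ 1330^2 = 1768900 ≡ 37 (mod 2993)
11^128 ≡ 37^2 = 1369 ≡ 1369 (mod 2993)
11^256 ≡ 1369^2 = 1874161 ≡ 543 (mod 2993)
11^512 ≡ 543^2 = 294849 ≡ 1535 (mod 2993)
11^1024 ≡ 1535^2 = 2356225 ≡ 734 (mod 2993)
11^2048 ≡ 734^2 = 538756 ≡ 16 (mod 2993)
2992 = 2048 + 512 + 256 + 128 + 32 + 16 in binary powers of 2.
So 11^2992 ≡ 16 · 1535 · 543 · 1369 · 1330 · 953 ≡ 2806 (mod 2993).
Since 2806 ≠ 1, base 11 is a Fermat witness: 2993 is composite.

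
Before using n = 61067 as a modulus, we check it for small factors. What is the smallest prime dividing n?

61067 is odd.
Digit sum 20, not divisible by 3.
Ends in 7: not divisible by 5.
7: 61067 = 7·8723 + 6
11: 61067 = 11·5551 + 6
13: 61067 = 13·4697 + 6
17: 61067 = 17·3592 + 3
19: 61067 = 19·3214 + 1
23: 61067 = 23·2655 + 2
29: 61067 = 29·2105 + 22
31: 61067 = 31·1969 + 28
37: 61067 = 37·1650 + 17
41: 61067 = 41·1489 + 18
43: 61067 = 43·1420 + 7
47: 61067 = 47·1299 + 14
53: 61067 = 53·1152 + 11
59: 61067 = 59·1035 + 2
61: 61067 = 61·1001 + 6
67: 61067 = 67·911 + 30
71: 61067 = 71·860 + 7
73: 61067 = 73·836 + 39
79: 61067 = 79·773

79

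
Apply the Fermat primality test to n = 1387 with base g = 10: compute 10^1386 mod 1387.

10^1 ≡ 10 (mod 1387)
10^2 ≡ 10^2 = 100 ≡ 100 (mod 1387)
10^4 ≡ 100^2 = 10000 ≡ 291 (mod 1387)
10^8 ≡ 291^2 = 84681 ≡ 74 (mod 1387)
10^16 ≡ 74^2 = 5476 ≡ 1315 (mod 1387)
10^32 ≡ 1315^2 = 1729225 ≡ 1023 (mod 1387)
10^64 ≡ 1023^2 = 1046529 ≡ 731 (mod 1387)
10^128 ≡ 731^2 = 534361 ≡ 366 (mod 1387)
10^256 ≡ 366^2 = 133956 ≡ 804 (mod 1387)
10^512 ≡ 804^2 = 646416 ≡ 74 (mod 1387)
10^1024 ≡ 74^2 = 5476 ≡ 1315 (mod 1387)
1386 = 1024 + 256 + 64 + 32 + 8 + 2 in binary powers of 2.
So 10^1386 ≡ 1315 · 804 · 731 · 1023 · 74 · 100 ≡ 1122 (mod 1387).
Since 1122 ≠ 1, base 10 is a Fermat witness: 1387 is composite.

1122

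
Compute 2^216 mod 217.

64

2^1 ≡ 2 (mod 217)
2^2 ≡ 2^2 = 4 ≡ 4 (mod 217)
2^4 ≡ 4^2 = 16 ≡ 16 (mod 217)
2^8 ≡ 16^2 = 256 ≡ 39 (mod 217)
2^16 ≡ 39^2 = 1521 ≡ 2 (mod 217)
2^32 ≡ 2^2 = 4 ≡ 4 (mod 217)
2^64 ≡ 4^2 = 16 ≡ 16 (mod 217)
2^128 ≡ 16^2 = 256 ≡ 39 (mod 217)
216 = 128 + 64 + 16 + 8 in binary powers of 2.
So 2^216 ≡ 39 · 16 · 2 · 39 ≡ 64 (mod 217).
Since 64 ≠ 1, base 2 is a Fermat witness: 217 is composite.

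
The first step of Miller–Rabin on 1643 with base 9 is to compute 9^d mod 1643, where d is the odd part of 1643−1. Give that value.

1643 − 1 = 1642 = 2^1 · 821, so d = 821.
9^1 ≡ 9 (mod 1643)
9^2 ≡ 9^2 = 81 ≡ 81 (mod 1643)
9^4 ≡ 81^2 = 6561 ≡ 1632 (mod 1643)
9^8 ≡ 1632^2 = 2663424 ≡ 121 (mod 1643)
9^16 ≡ 121^2 = 14641 ≡ 1497 (mod 1643)
9^32 ≡ 1497^2 = 2241009 ≡ 1600 (mod 1643)
9^64 ≡ 1600^2 = 2560000 ≡ 206 (mod 1643)
9^128 ≡ 206^2 = 42436 ≡ 1361 (mod 1643)
9^256 ≡ 1361^2 = 1852321 ≡ 660 (mod 1643)
9^512 ≡ 660^2 = 435600 ≡ 205 (mod 1643)
821 = 512 + 256 + 32 + 16 + 4 + 1 in binary powers of 2.
So 9^821 ≡ 205 · 660 · 1600 · 1497 · 1632 · 9 ≡ 820 (mod 1643).
Squaring chain: 820; never reaches −1, so base 9 is a Miller–Rabin witness that 1643 is composite.

820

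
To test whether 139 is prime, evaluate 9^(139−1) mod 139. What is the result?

9^1 ≡ 9 (mod 139)
9^2 ≡ 9^2 = 81 ≡ 81 (mod 139)
9^4 ≡ 81^2 = 6561 ≡ 28 (mod 139)
9^8 ≡ 28^2 = 784 ≡ 89 (mod 139)
9^16 ≡ 89^2 = 7921 ≡ 137 (mod 139)
9^32 ≡ 137^2 = 18769 ≡ 4 (mod 139)
9^64 ≡ 4^2 = 16 ≡ 16 (mod 139)
9^128 ≡ 16^2 = 256 ≡ 117 (mod 139)
138 = 128 + 8 + 2 in binary powers of 2.
So 9^138 ≡ 117 · 89 · 81 ≡ 1 (mod 139).
Since the result is 1, base 9 gives no evidence that 139 is composite.

1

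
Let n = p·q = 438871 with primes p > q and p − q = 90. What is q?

619

Since p = q + 90, we have 438871 = q(q + 90), so q² + 90q − 438871 = 0.
Discriminant: 90² + 4·438871 = 8100 + 1755484 = 1763584; √1763584 = 1328.
q = (−90 + 1328)/2 = 619, and p = q + 90 = 709.
Check: 619 · 709 = 438871.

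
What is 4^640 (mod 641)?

1

4^1 ≡ 4 (mod 641)
4^2 ≡ 4^2 = 16 ≡ 16 (mod 641)
4^4 ≡ 16^2 = 256 ≡ 256 (mod 641)
4^8 ≡ 256^2 = 65536 ≡ 154 (mod 641)
4^16 ≡ 154^2 = 23716 ≡ 640 (mod 641)
4^32 ≡ 640^2 = 409600 ≡ 1 (mod 641)
4^64 ≡ 1^2 = 1 ≡ 1 (mod 641)
4^128 ≡ 1^2 = 1 ≡ 1 (mod 641)
4^256 ≡ 1^2 = 1 ≡ 1 (mod 641)
4^512 ≡ 1^2 = 1 ≡ 1 (mod 641)
640 = 512 + 128 in binary powers of 2.
So 4^640 ≡ 1 · 1 ≡ 1 (mod 641).
Since the result is 1, base 4 gives no evidence that 641 is composite.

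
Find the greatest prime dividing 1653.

29

1653 = 3 · 551
551 = 19 · 29
29 is prime.
So 1653 = 3 · 19 · 29; the largest prime factor is 29.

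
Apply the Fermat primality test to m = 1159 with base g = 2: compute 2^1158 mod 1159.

881

2^1 ≡ 2 (mod 1159)
2^2 ≡ 2^2 = 4 ≡ 4 (mod 1159)
2^4 ≡ 4^2 = 16 ≡ 16 (mod 1159)
2^8 ≡ 16^2 = 256 ≡ 256 (mod 1159)
2^16 ≡ 256^2 = 65536 ≡ 632 (mod 1159)
2^32 ≡ 632^2 = 399424 ≡ 728 (mod 1159)
2^64 ≡ 728^2 = 529984 ≡ 321 (mod 1159)
2^128 ≡ 321^2 = 103041 ≡ 1049 (mod 1159)
2^256 ≡ 1049^2 = 1100401 ≡ 510 (mod 1159)
2^512 ≡ 510^2 = 260100 ≡ 484 (mod 1159)
2^1024 ≡ 484^2 = 234256 ≡ 138 (mod 1159)
1158 = 1024 + 128 + 4 + 2 in binary powers of 2.
So 2^1158 ≡ 138 · 1049 · 16 · 4 ≡ 881 (mod 1159).
Since 881 ≠ 1, base 2 is a Fermat witness: 1159 is composite.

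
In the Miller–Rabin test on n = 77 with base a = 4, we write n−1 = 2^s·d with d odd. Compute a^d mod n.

25

77 − 1 = 76 = 2^2 · 19, so d = 19.
4^1 ≡ 4 (mod 77)
4^2 ≡ 4^2 = 16 ≡ 16 (mod 77)
4^4 ≡ 16^2 = 256 ≡ 25 (mod 77)
4^8 ≡ 25^2 = 625 ≡ 9 (mod 77)
4^16 ≡ 9^2 = 81 ≡ 4 (mod 77)
19 = 16 + 2 + 1 in binary powers of 2.
So 4^19 ≡ 4 · 16 · 4 ≡ 25 (mod 77).
Squaring chain: 25 → 9; never reaches −1, so base 4 is a Miller–Rabin witness that 77 is composite.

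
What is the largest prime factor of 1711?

59

1711 = 29 · 59
59 is prime.
So 1711 = 29 · 59; the largest prime factor is 59.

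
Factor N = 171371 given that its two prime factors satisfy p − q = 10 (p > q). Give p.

Since p = q + 10, we have 171371 = q(q + 10), so q² + 10q − 171371 = 0.
Discriminant: 10² + 4·171371 = 100 + 685484 = 685584; √685584 = 828.
q = (−10 + 828)/2 = 409, and p = q + 10 = 419.
Check: 409 · 419 = 171371.

419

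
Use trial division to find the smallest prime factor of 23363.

61

23363 is odd.
Digit sum 17, not divisible by 3.
Ends in 3: not divisible by 5.
7: 23363 = 7·3337 + 4
11: 23363 = 11·2123 + 10
13: 23363 = 13·1797 + 2
17: 23363 = 17·1374 + 5
19: 23363 = 19·1229 + 12
23: 23363 = 23·1015 + 18
29: 23363 = 29·805 + 18
31: 23363 = 31·753 + 20
37: 23363 = 37·631 + 16
41: 23363 = 41·569 + 34
43: 23363 = 43·543 + 14
47: 23363 = 47·497 + 4
53: 23363 = 53·440 + 43
59: 23363 = 59·395 + 58
61: 23363 = 61·383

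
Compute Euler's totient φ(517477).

Factor: 517477 = 23 · 149 · 151.
φ(517477) = (23−1) · (149−1) · (151−1) = 22 · 148 · 150 = 488400.

488400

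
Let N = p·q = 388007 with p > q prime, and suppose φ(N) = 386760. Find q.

587

φ(n) = (p−1)(q−1) = n − (p+q) + 1, so p + q = 388007 − 386760 + 1 = 1248.
p and q are the roots of t² − 1248t + 388007 = 0.
Discriminant: 1248² − 4·388007 = 1557504 − 1552028 = 5476; √5476 = 74.
q = (1248 − 74)/2 = 587, p = (1248 + 74)/2 = 661.
Check: 587 · 661 = 388007.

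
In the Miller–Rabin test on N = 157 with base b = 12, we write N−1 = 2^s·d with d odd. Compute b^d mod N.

1

157 − 1 = 156 = 2^2 · 39, so d = 39.
12^1 ≡ 12 (mod 157)
12^2 ≡ 12^2 = 144 ≡ 144 (mod 157)
12^4 ≡ 144^2 = 20736 ≡ 12 (mod 157)
12^8 ≡ 12^2 = 144 ≡ 144 (mod 157)
12^16 ≡ 144^2 = 20736 ≡ 12 (mod 157)
12^32 ≡ 12^2 = 144 ≡ 144 (mod 157)
39 = 32 + 4 + 2 + 1 in binary powers of 2.
So 12^39 ≡ 144 · 12 · 144 · 12 ≡ 1 (mod 157).
Since 12^d ≡ 1 (mod 157), base 12 does not prove 157 composite.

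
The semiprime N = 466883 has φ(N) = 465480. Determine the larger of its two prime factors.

863

φ(n) = (p−1)(q−1) = n − (p+q) + 1, so p + q = 466883 − 465480 + 1 = 1404.
p and q are the roots of t² − 1404t + 466883 = 0.
Discriminant: 1404² − 4·466883 = 1971216 − 1867532 = 103684; √103684 = 322.
q = (1404 − 322)/2 = 541, p = (1404 + 322)/2 = 863.
Check: 541 · 863 = 466883.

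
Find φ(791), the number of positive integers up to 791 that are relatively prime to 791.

Factor: 791 = 7 · 113.
φ(791) = (7−1) · (113−1) = 6 · 112 = 672.

672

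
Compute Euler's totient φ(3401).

3204

Factor: 3401 = 19 · 179.
φ(3401) = (19−1) · (179−1) = 18 · 178 = 3204.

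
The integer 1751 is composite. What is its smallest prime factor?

1751 is odd.
Digit sum 14, not divisible by 3.
Ends in 1: not divisible by 5.
7: 1751 = 7·250 + 1
11: 1751 = 11·159 + 2
13: 1751 = 13·134 + 9
17: 1751 = 17·103

17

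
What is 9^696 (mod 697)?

1

9^1 ≡ 9 (mod 697)
9^2 ≡ 9^2 = 81 ≡ 81 (mod 697)
9^4 ≡ 81^2 = 6561 ≡ 288 (mod 697)
9^8 ≡ 288^2 = 82944 ≡ 1 (mod 697)
9^16 ≡ 1^2 = 1 ≡ 1 (mod 697)
9^32 ≡ 1^2 = 1 ≡ 1 (mod 697)
9^64 ≡ 1^2 = 1 ≡ 1 (mod 697)
9^128 ≡ 1^2 = 1 ≡ 1 (mod 697)
9^256 ≡ 1^2 = 1 ≡ 1 (mod 697)
9^512 ≡ 1^2 = 1 ≡ 1 (mod 697)
696 = 512 + 128 + 32 + 16 + 8 in binary powers of 2.
So 9^696 ≡ 1 · 1 · 1 · 1 · 1 ≡ 1 (mod 697).
Since the result is 1, base 9 gives no evidence that 697 is composite.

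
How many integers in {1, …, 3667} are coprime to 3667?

3456

Factor: 3667 = 19 · 193.
φ(3667) = (19−1) · (193−1) = 18 · 192 = 3456.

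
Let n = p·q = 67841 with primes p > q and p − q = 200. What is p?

379

Since p = q + 200, we have 67841 = q(q + 200), so q² + 200q − 67841 = 0.
Discriminant: 200² + 4·67841 = 40000 + 271364 = 311364; √311364 = 558.
q = (−200 + 558)/2 = 179, and p = q + 200 = 379.
Check: 179 · 379 = 67841.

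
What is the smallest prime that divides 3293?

3293 is odd.
Digit sum 17, not divisible by 3.
Ends in 3: not divisible by 5.
7: 3293 = 7·470 + 3
11: 3293 = 11·299 + 4
13: 3293 = 13·253 + 4
17: 3293 = 17·193 + 12
19: 3293 = 19·173 + 6
23: 3293 = 23·143 + 4
29: 3293 = 29·113 + 16
31: 3293 = 31·106 + 7
37: 3293 = 37·89

37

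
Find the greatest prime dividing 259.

37

259 = 7 · 37
37 is prime.
So 259 = 7 · 37; the largest prime factor is 37.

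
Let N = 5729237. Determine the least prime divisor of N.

67

5729237 is odd.
Digit sum 35, not divisible by 3.
Ends in 7: not divisible by 5.
7: 5729237 = 7·818462 + 3
11: 5729237 = 11·520839 + 8
13: 5729237 = 13·440710 + 7
17: 5729237 = 17·337013 + 16
19: 5729237 = 19·301538 + 15
23: 5729237 = 23·249097 + 6
29: 5729237 = 29·197559 + 26
31: 5729237 = 31·184814 + 3
37: 5729237 = 37·154844 + 9
41: 5729237 = 41·139737 + 20
43: 5729237 = 43·133238 + 3
47: 5729237 = 47·121898 + 31
53: 5729237 = 53·108098 + 43
59: 5729237 = 59·97105 + 42
61: 5729237 = 61·93921 + 56
67: 5729237 = 67·85511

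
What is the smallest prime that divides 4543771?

4543771 is odd.
Digit sum 31, not divisible by 3.
Ends in 1: not divisible by 5.
7: 4543771 = 7·649110 + 1
11: 4543771 = 11·413070 + 1
13: 4543771 = 13·349520 + 11
17: 4543771 = 17·267280 + 11
19: 4543771 = 19·239145 + 16
23: 4543771 = 23·197555 + 6
29: 4543771 = 29·156681 + 22
31: 4543771 = 31·146573 + 8
37: 4543771 = 37·122804 + 23
41: 4543771 = 41·110823 + 28
43: 4543771 = 43·105669 + 4
47: 4543771 = 47·96675 + 46
53: 4543771 = 53·85731 + 28
59: 4543771 = 59·77013 + 4
61: 4543771 = 61·74488 + 3
67: 4543771 = 67·67817 + 32
71: 4543771 = 71·63996 + 55
73: 4543771 = 73·62243 + 32
79: 4543771 = 79·57516 + 7
83: 4543771 = 83·54744 + 19
89: 4543771 = 89·51053 + 54
97: 4543771 = 97·46843

97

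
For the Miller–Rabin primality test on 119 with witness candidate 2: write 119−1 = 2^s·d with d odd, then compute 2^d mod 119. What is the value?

119 − 1 = 118 = 2^1 · 59, so d = 59.
2^1 ≡ 2 (mod 119)
2^2 ≡ 2^2 = 4 ≡ 4 (mod 119)
2^4 ≡ 4^2 = 16 ≡ 16 (mod 119)
2^8 ≡ 16^2 = 256 ≡ 18 (mod 119)
2^16 ≡ 18^2 = 324 ≡ 86 (mod 119)
2^32 ≡ 86^2 = 7396 ≡ 18 (mod 119)
59 = 32 + 16 + 8 + 2 + 1 in binary powers of 2.
So 2^59 ≡ 18 · 86 · 18 · 4 · 2 ≡ 25 (mod 119).
Squaring chain: 25; never reaches −1, so base 2 is a Miller–Rabin witness that 119 is composite.

25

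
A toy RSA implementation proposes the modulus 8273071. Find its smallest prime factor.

8273071 is odd.
Digit sum 28, not divisible by 3.
Ends in 1: not divisible by 5.
7: 8273071 = 7·1181867 + 2
11: 8273071 = 11·752097 + 4
13: 8273071 = 13·636390 + 1
17: 8273071 = 17·486651 + 4
19: 8273071 = 19·435424 + 15
23: 8273071 = 23·359698 + 17
29: 8273071 = 29·285278 + 9
31: 8273071 = 31·266873 + 8
37: 8273071 = 37·223596 + 19
41: 8273071 = 41·201782 + 9
43: 8273071 = 43·192397

43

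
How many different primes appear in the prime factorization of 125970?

6

125970 = 2 · 62985
62985 = 3 · 20995
20995 = 5 · 4199
4199 = 13 · 323
323 = 17 · 19
125970 = 2 · 3 · 5 · 13 · 17 · 19, which has 6 distinct prime factors.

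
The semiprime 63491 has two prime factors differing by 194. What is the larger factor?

367

Since p = q + 194, we have 63491 = q(q + 194), so q² + 194q − 63491 = 0.
Discriminant: 194² + 4·63491 = 37636 + 253964 = 291600; √291600 = 540.
q = (−194 + 540)/2 = 173, and p = q + 194 = 367.
Check: 173 · 367 = 63491.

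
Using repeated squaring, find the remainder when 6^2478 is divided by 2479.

6^1 ≡ 6 (mod 2479)
6^2 ≡ 6^2 = 36 ≡ 36 (mod 2479)
6^4 ≡ 36^2 = 1296 ≡ 1296 (mod 2479)
6^8 ≡ 1296^2 = 1679616 ≡ 1333 (mod 2479)
6^16 ≡ 1333^2 = 1776889 ≡ 1925 (mod 2479)
6^32 ≡ 1925^2 = 3705625 ≡ 1999 (mod 2479)
6^64 ≡ 1999^2 = 3996001 ≡ 2332 (mod 2479)
6^128 ≡ 2332^2 = 5438224 ≡ 1777 (mod 2479)
6^256 ≡ 1777^2 = 3157729 ≡ 1962 (mod 2479)
6^512 ≡ 1962^2 = 3849444 ≡ 2036 (mod 2479)
6^1024 ≡ 2036^2 = 4145296 ≡ 408 (mod 2479)
6^2048 ≡ 408^2 = 166464 ≡ 371 (mod 2479)
2478 = 2048 + 256 + 128 + 32 + 8 + 4 + 2 in binary powers of 2.
So 6^2478 ≡ 371 · 1962 · 1777 · 1999 · 1333 · 1296 · 36 ≡ 2293 (mod 2479).
Since 2293 ≠ 1, base 6 is a Fermat witness: 2479 is composite.

2293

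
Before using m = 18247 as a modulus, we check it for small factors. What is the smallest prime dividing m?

18247 is odd.
Digit sum 22, not divisible by 3.
Ends in 7: not divisible by 5.
7: 18247 = 7·2606 + 5
11: 18247 = 11·1658 + 9
13: 18247 = 13·1403 + 8
17: 18247 = 17·1073 + 6
19: 18247 = 19·960 + 7
23: 18247 = 23·793 + 8
29: 18247 = 29·629 + 6
31: 18247 = 31·588 + 19
37: 18247 = 37·493 + 6
41: 18247 = 41·445 + 2
43: 18247 = 43·424 + 15
47: 18247 = 47·388 + 11
53: 18247 = 53·344 + 15
59: 18247 = 59·309 + 16
61: 18247 = 61·299 + 8
67: 18247 = 67·272 + 23
71: 18247 = 71·257

71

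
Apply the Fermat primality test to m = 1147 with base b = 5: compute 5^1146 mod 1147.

5^1 ≡ 5 (mod 1147)
5^2 ≡ 5^2 = 25 ≡ 25 (mod 1147)
5^4 ≡ 25^2 = 625 ≡ 625 (mod 1147)
5^8 ≡ 625^2 = 390625 ≡ 645 (mod 1147)
5^16 ≡ 645^2 = 416025 ≡ 811 (mod 1147)
5^32 ≡ 811^2 = 657721 ≡ 490 (mod 1147)
5^64 ≡ 490^2 = 240100 ≡ 377 (mod 1147)
5^128 ≡ 377^2 = 142129 ≡ 1048 (mod 1147)
5^256 ≡ 1048^2 = 1098304 ≡ 625 (mod 1147)
5^512 ≡ 625^2 = 390625 ≡ 645 (mod 1147)
5^1024 ≡ 645^2 = 416025 ≡ 811 (mod 1147)
1146 = 1024 + 64 + 32 + 16 + 8 + 2 in binary powers of 2.
So 5^1146 ≡ 811 · 377 · 490 · 811 · 645 · 25 ≡ 249 (mod 1147).
Since 249 ≠ 1, base 5 is a Fermat witness: 1147 is composite.

249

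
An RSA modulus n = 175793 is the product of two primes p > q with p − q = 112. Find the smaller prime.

Since p = q + 112, we have 175793 = q(q + 112), so q² + 112q − 175793 = 0.
Discriminant: 112² + 4·175793 = 12544 + 703172 = 715716; √715716 = 846.
q = (−112 + 846)/2 = 367, and p = q + 112 = 479.
Check: 367 · 479 = 175793.

367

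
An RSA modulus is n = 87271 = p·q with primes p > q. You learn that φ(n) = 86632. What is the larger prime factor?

φ(n) = (p−1)(q−1) = n − (p+q) + 1, so p + q = 87271 − 86632 + 1 = 640.
p and q are the roots of t² − 640t + 87271 = 0.
Discriminant: 640² − 4·87271 = 409600 − 349084 = 60516; √60516 = 246.
q = (640 − 246)/2 = 197, p = (640 + 246)/2 = 443.
Check: 197 · 443 = 87271.

443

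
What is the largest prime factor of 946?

43

946 = 2 · 473
473 = 11 · 43
43 is prime.
So 946 = 2 · 11 · 43; the largest prime factor is 43.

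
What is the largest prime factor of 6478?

79

6478 = 2 · 3239
3239 = 41 · 79
79 is prime.
So 6478 = 2 · 41 · 79; the largest prime factor is 79.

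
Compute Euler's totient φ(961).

Factor: 961 = 31^2.
φ(961) = 31^1·(31−1) = 930.

930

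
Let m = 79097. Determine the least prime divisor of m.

79097 is odd.
Digit sum 32, not divisible by 3.
Ends in 7: not divisible by 5.
7: 79097 = 7·11299 + 4
11: 79097 = 11·7190 + 7
13: 79097 = 13·6084 + 5
17: 79097 = 17·4652 + 13
19: 79097 = 19·4163

19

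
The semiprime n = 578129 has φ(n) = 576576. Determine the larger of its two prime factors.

φ(n) = (p−1)(q−1) = n − (p+q) + 1, so p + q = 578129 − 576576 + 1 = 1554.
p and q are the roots of t² − 1554t + 578129 = 0.
Discriminant: 1554² − 4·578129 = 2414916 − 2312516 = 102400; √102400 = 320.
q = (1554 − 320)/2 = 617, p = (1554 + 320)/2 = 937.
Check: 617 · 937 = 578129.

937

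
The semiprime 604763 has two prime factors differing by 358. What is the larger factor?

977

Since p = q + 358, we have 604763 = q(q + 358), so q² + 358q − 604763 = 0.
Discriminant: 358² + 4·604763 = 128164 + 2419052 = 2547216; √2547216 = 1596.
q = (−358 + 1596)/2 = 619, and p = q + 358 = 977.
Check: 619 · 977 = 604763.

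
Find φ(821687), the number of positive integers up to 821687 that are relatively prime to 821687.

790272

Factor: 821687 = 43 · 97 · 197.
φ(821687) = (43−1) · (97−1) · (197−1) = 42 · 96 · 196 = 790272.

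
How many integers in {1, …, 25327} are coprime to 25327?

Factor: 25327 = 19 · 31 · 43.
φ(25327) = (19−1) · (31−1) · (43−1) = 18 · 30 · 42 = 22680.

22680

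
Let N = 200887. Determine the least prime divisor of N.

200887 is odd.
Digit sum 25, not divisible by 3.
Ends in 7: not divisible by 5.
7: 200887 = 7·28698 + 1
11: 200887 = 11·18262 + 5
13: 200887 = 13·15452 + 11
17: 200887 = 17·11816 + 15
19: 200887 = 19·10573

19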